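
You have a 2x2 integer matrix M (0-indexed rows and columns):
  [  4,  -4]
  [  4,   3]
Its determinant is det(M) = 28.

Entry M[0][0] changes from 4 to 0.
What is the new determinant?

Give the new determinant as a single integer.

det is linear in row 0: changing M[0][0] by delta changes det by delta * cofactor(0,0).
Cofactor C_00 = (-1)^(0+0) * minor(0,0) = 3
Entry delta = 0 - 4 = -4
Det delta = -4 * 3 = -12
New det = 28 + -12 = 16

Answer: 16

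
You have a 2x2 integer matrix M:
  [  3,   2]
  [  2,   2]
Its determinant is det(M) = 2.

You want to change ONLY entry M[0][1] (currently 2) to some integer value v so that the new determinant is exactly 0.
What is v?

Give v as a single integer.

Answer: 3

Derivation:
det is linear in entry M[0][1]: det = old_det + (v - 2) * C_01
Cofactor C_01 = -2
Want det = 0: 2 + (v - 2) * -2 = 0
  (v - 2) = -2 / -2 = 1
  v = 2 + (1) = 3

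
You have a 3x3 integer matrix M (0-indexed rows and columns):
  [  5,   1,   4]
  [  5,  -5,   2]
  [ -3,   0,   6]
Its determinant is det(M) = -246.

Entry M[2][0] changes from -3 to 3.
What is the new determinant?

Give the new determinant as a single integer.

Answer: -114

Derivation:
det is linear in row 2: changing M[2][0] by delta changes det by delta * cofactor(2,0).
Cofactor C_20 = (-1)^(2+0) * minor(2,0) = 22
Entry delta = 3 - -3 = 6
Det delta = 6 * 22 = 132
New det = -246 + 132 = -114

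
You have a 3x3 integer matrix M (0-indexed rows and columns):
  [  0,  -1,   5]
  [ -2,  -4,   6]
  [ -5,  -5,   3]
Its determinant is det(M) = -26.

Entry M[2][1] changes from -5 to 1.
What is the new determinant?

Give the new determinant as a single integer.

Answer: -86

Derivation:
det is linear in row 2: changing M[2][1] by delta changes det by delta * cofactor(2,1).
Cofactor C_21 = (-1)^(2+1) * minor(2,1) = -10
Entry delta = 1 - -5 = 6
Det delta = 6 * -10 = -60
New det = -26 + -60 = -86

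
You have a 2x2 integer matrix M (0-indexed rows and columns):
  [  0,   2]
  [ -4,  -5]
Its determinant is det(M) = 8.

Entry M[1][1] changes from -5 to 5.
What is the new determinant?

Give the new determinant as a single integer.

det is linear in row 1: changing M[1][1] by delta changes det by delta * cofactor(1,1).
Cofactor C_11 = (-1)^(1+1) * minor(1,1) = 0
Entry delta = 5 - -5 = 10
Det delta = 10 * 0 = 0
New det = 8 + 0 = 8

Answer: 8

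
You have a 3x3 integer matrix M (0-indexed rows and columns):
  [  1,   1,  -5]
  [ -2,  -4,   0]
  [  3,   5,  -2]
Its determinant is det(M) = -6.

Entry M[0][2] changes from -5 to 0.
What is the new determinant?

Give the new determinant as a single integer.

det is linear in row 0: changing M[0][2] by delta changes det by delta * cofactor(0,2).
Cofactor C_02 = (-1)^(0+2) * minor(0,2) = 2
Entry delta = 0 - -5 = 5
Det delta = 5 * 2 = 10
New det = -6 + 10 = 4

Answer: 4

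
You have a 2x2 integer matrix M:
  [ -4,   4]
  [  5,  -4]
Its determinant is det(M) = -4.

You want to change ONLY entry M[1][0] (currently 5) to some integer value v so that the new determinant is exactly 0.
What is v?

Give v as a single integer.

Answer: 4

Derivation:
det is linear in entry M[1][0]: det = old_det + (v - 5) * C_10
Cofactor C_10 = -4
Want det = 0: -4 + (v - 5) * -4 = 0
  (v - 5) = 4 / -4 = -1
  v = 5 + (-1) = 4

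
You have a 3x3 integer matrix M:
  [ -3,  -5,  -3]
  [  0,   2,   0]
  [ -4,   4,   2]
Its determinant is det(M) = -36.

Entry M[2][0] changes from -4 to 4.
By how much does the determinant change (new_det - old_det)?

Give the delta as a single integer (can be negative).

Answer: 48

Derivation:
Cofactor C_20 = 6
Entry delta = 4 - -4 = 8
Det delta = entry_delta * cofactor = 8 * 6 = 48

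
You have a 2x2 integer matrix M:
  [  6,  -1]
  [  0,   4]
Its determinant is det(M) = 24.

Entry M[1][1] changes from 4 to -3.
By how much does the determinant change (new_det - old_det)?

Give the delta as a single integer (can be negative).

Answer: -42

Derivation:
Cofactor C_11 = 6
Entry delta = -3 - 4 = -7
Det delta = entry_delta * cofactor = -7 * 6 = -42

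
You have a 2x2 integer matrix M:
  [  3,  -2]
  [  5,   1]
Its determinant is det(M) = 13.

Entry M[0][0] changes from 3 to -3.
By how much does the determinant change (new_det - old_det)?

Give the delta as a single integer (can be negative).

Answer: -6

Derivation:
Cofactor C_00 = 1
Entry delta = -3 - 3 = -6
Det delta = entry_delta * cofactor = -6 * 1 = -6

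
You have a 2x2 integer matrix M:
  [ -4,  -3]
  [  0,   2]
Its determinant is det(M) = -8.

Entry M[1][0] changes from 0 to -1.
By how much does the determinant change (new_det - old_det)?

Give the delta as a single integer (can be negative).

Answer: -3

Derivation:
Cofactor C_10 = 3
Entry delta = -1 - 0 = -1
Det delta = entry_delta * cofactor = -1 * 3 = -3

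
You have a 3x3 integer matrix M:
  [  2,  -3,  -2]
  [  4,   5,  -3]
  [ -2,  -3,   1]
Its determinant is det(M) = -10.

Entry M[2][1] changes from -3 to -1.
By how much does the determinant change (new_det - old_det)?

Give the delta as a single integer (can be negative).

Answer: -4

Derivation:
Cofactor C_21 = -2
Entry delta = -1 - -3 = 2
Det delta = entry_delta * cofactor = 2 * -2 = -4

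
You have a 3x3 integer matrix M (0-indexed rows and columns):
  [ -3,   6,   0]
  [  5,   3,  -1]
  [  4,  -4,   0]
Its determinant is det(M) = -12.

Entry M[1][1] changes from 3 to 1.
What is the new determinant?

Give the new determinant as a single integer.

Answer: -12

Derivation:
det is linear in row 1: changing M[1][1] by delta changes det by delta * cofactor(1,1).
Cofactor C_11 = (-1)^(1+1) * minor(1,1) = 0
Entry delta = 1 - 3 = -2
Det delta = -2 * 0 = 0
New det = -12 + 0 = -12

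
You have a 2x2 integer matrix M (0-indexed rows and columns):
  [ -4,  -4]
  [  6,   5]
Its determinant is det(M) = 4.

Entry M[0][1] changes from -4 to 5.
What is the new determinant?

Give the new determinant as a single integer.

det is linear in row 0: changing M[0][1] by delta changes det by delta * cofactor(0,1).
Cofactor C_01 = (-1)^(0+1) * minor(0,1) = -6
Entry delta = 5 - -4 = 9
Det delta = 9 * -6 = -54
New det = 4 + -54 = -50

Answer: -50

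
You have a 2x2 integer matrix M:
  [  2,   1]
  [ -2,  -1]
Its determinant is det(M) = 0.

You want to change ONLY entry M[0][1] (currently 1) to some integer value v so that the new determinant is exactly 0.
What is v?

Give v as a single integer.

det is linear in entry M[0][1]: det = old_det + (v - 1) * C_01
Cofactor C_01 = 2
Want det = 0: 0 + (v - 1) * 2 = 0
  (v - 1) = 0 / 2 = 0
  v = 1 + (0) = 1

Answer: 1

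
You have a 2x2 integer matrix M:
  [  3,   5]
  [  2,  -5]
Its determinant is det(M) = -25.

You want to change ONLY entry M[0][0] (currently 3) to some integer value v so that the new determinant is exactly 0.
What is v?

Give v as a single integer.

Answer: -2

Derivation:
det is linear in entry M[0][0]: det = old_det + (v - 3) * C_00
Cofactor C_00 = -5
Want det = 0: -25 + (v - 3) * -5 = 0
  (v - 3) = 25 / -5 = -5
  v = 3 + (-5) = -2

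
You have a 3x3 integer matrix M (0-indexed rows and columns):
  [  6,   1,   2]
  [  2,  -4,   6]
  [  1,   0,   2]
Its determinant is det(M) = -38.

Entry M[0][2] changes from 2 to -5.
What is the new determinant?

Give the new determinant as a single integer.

Answer: -66

Derivation:
det is linear in row 0: changing M[0][2] by delta changes det by delta * cofactor(0,2).
Cofactor C_02 = (-1)^(0+2) * minor(0,2) = 4
Entry delta = -5 - 2 = -7
Det delta = -7 * 4 = -28
New det = -38 + -28 = -66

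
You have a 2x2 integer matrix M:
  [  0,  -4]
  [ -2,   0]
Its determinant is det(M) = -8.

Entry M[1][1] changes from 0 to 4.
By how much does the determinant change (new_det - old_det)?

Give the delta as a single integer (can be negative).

Cofactor C_11 = 0
Entry delta = 4 - 0 = 4
Det delta = entry_delta * cofactor = 4 * 0 = 0

Answer: 0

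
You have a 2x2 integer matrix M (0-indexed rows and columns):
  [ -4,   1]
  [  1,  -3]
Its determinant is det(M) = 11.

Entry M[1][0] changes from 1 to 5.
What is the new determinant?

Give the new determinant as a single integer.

det is linear in row 1: changing M[1][0] by delta changes det by delta * cofactor(1,0).
Cofactor C_10 = (-1)^(1+0) * minor(1,0) = -1
Entry delta = 5 - 1 = 4
Det delta = 4 * -1 = -4
New det = 11 + -4 = 7

Answer: 7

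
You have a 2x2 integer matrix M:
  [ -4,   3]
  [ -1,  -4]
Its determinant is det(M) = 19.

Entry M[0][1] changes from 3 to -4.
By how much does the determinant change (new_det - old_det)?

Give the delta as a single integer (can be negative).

Answer: -7

Derivation:
Cofactor C_01 = 1
Entry delta = -4 - 3 = -7
Det delta = entry_delta * cofactor = -7 * 1 = -7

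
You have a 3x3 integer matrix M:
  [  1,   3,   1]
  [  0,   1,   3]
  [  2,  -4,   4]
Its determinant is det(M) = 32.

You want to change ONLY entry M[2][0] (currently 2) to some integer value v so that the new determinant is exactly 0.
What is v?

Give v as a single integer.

det is linear in entry M[2][0]: det = old_det + (v - 2) * C_20
Cofactor C_20 = 8
Want det = 0: 32 + (v - 2) * 8 = 0
  (v - 2) = -32 / 8 = -4
  v = 2 + (-4) = -2

Answer: -2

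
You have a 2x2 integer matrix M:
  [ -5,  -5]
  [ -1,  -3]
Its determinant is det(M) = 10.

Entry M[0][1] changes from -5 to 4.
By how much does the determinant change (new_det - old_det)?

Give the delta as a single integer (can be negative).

Cofactor C_01 = 1
Entry delta = 4 - -5 = 9
Det delta = entry_delta * cofactor = 9 * 1 = 9

Answer: 9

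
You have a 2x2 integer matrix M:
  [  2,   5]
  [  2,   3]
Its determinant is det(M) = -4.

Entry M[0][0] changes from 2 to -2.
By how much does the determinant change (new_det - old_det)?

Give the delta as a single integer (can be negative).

Cofactor C_00 = 3
Entry delta = -2 - 2 = -4
Det delta = entry_delta * cofactor = -4 * 3 = -12

Answer: -12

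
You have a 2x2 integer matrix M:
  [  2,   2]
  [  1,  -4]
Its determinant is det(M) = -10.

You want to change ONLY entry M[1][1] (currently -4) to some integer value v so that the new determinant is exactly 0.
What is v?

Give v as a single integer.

det is linear in entry M[1][1]: det = old_det + (v - -4) * C_11
Cofactor C_11 = 2
Want det = 0: -10 + (v - -4) * 2 = 0
  (v - -4) = 10 / 2 = 5
  v = -4 + (5) = 1

Answer: 1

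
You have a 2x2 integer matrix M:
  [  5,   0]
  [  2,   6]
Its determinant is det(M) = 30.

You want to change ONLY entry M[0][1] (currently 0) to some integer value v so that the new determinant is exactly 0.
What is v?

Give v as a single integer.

det is linear in entry M[0][1]: det = old_det + (v - 0) * C_01
Cofactor C_01 = -2
Want det = 0: 30 + (v - 0) * -2 = 0
  (v - 0) = -30 / -2 = 15
  v = 0 + (15) = 15

Answer: 15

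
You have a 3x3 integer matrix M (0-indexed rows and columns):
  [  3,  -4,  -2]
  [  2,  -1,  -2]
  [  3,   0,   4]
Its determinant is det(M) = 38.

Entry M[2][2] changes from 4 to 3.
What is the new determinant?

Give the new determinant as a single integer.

Answer: 33

Derivation:
det is linear in row 2: changing M[2][2] by delta changes det by delta * cofactor(2,2).
Cofactor C_22 = (-1)^(2+2) * minor(2,2) = 5
Entry delta = 3 - 4 = -1
Det delta = -1 * 5 = -5
New det = 38 + -5 = 33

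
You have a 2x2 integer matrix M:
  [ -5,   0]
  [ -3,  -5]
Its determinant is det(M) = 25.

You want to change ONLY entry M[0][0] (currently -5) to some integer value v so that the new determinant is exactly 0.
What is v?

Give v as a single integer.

det is linear in entry M[0][0]: det = old_det + (v - -5) * C_00
Cofactor C_00 = -5
Want det = 0: 25 + (v - -5) * -5 = 0
  (v - -5) = -25 / -5 = 5
  v = -5 + (5) = 0

Answer: 0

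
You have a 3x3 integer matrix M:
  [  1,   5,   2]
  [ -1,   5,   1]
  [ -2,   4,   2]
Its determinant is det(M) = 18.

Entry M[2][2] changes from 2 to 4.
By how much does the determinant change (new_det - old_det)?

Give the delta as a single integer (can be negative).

Answer: 20

Derivation:
Cofactor C_22 = 10
Entry delta = 4 - 2 = 2
Det delta = entry_delta * cofactor = 2 * 10 = 20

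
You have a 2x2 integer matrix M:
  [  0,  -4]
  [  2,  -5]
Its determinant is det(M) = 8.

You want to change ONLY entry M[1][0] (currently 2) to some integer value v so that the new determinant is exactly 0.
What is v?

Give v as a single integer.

Answer: 0

Derivation:
det is linear in entry M[1][0]: det = old_det + (v - 2) * C_10
Cofactor C_10 = 4
Want det = 0: 8 + (v - 2) * 4 = 0
  (v - 2) = -8 / 4 = -2
  v = 2 + (-2) = 0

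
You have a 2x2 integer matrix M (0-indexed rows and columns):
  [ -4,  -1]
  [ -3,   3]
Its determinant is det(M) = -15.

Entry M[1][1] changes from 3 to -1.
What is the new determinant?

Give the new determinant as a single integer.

det is linear in row 1: changing M[1][1] by delta changes det by delta * cofactor(1,1).
Cofactor C_11 = (-1)^(1+1) * minor(1,1) = -4
Entry delta = -1 - 3 = -4
Det delta = -4 * -4 = 16
New det = -15 + 16 = 1

Answer: 1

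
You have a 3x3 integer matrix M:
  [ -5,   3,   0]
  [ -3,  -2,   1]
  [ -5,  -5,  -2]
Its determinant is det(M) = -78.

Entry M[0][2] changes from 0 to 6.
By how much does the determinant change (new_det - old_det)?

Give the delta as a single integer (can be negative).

Cofactor C_02 = 5
Entry delta = 6 - 0 = 6
Det delta = entry_delta * cofactor = 6 * 5 = 30

Answer: 30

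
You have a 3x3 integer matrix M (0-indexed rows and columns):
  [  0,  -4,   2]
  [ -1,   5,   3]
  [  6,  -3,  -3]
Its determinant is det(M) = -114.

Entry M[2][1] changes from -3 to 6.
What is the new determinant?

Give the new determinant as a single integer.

det is linear in row 2: changing M[2][1] by delta changes det by delta * cofactor(2,1).
Cofactor C_21 = (-1)^(2+1) * minor(2,1) = -2
Entry delta = 6 - -3 = 9
Det delta = 9 * -2 = -18
New det = -114 + -18 = -132

Answer: -132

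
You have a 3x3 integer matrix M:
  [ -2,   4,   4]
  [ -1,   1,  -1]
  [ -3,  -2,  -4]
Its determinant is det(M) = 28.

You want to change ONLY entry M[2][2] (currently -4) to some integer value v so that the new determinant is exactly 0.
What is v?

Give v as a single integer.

Answer: -18

Derivation:
det is linear in entry M[2][2]: det = old_det + (v - -4) * C_22
Cofactor C_22 = 2
Want det = 0: 28 + (v - -4) * 2 = 0
  (v - -4) = -28 / 2 = -14
  v = -4 + (-14) = -18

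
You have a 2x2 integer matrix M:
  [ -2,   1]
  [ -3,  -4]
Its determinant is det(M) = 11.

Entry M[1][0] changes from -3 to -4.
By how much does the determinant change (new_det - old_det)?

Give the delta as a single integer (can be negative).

Answer: 1

Derivation:
Cofactor C_10 = -1
Entry delta = -4 - -3 = -1
Det delta = entry_delta * cofactor = -1 * -1 = 1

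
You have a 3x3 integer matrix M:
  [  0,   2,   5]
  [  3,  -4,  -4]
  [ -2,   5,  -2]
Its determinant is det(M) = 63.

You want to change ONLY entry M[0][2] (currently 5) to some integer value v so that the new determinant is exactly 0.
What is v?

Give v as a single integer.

Answer: -4

Derivation:
det is linear in entry M[0][2]: det = old_det + (v - 5) * C_02
Cofactor C_02 = 7
Want det = 0: 63 + (v - 5) * 7 = 0
  (v - 5) = -63 / 7 = -9
  v = 5 + (-9) = -4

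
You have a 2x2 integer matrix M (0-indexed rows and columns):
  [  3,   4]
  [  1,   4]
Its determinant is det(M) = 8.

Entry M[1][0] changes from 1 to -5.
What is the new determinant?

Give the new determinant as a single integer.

Answer: 32

Derivation:
det is linear in row 1: changing M[1][0] by delta changes det by delta * cofactor(1,0).
Cofactor C_10 = (-1)^(1+0) * minor(1,0) = -4
Entry delta = -5 - 1 = -6
Det delta = -6 * -4 = 24
New det = 8 + 24 = 32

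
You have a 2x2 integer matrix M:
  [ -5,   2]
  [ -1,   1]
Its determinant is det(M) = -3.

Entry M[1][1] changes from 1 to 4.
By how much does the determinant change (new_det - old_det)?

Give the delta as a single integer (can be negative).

Answer: -15

Derivation:
Cofactor C_11 = -5
Entry delta = 4 - 1 = 3
Det delta = entry_delta * cofactor = 3 * -5 = -15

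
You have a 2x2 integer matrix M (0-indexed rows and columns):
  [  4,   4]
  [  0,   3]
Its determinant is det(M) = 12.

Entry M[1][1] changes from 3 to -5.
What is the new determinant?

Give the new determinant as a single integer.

det is linear in row 1: changing M[1][1] by delta changes det by delta * cofactor(1,1).
Cofactor C_11 = (-1)^(1+1) * minor(1,1) = 4
Entry delta = -5 - 3 = -8
Det delta = -8 * 4 = -32
New det = 12 + -32 = -20

Answer: -20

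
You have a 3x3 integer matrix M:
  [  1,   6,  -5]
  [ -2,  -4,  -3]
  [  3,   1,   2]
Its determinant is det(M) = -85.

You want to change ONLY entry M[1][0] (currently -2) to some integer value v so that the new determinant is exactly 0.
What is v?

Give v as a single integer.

Answer: -7

Derivation:
det is linear in entry M[1][0]: det = old_det + (v - -2) * C_10
Cofactor C_10 = -17
Want det = 0: -85 + (v - -2) * -17 = 0
  (v - -2) = 85 / -17 = -5
  v = -2 + (-5) = -7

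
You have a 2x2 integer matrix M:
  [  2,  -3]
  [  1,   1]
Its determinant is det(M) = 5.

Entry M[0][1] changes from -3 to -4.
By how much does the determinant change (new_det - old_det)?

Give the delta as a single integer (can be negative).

Answer: 1

Derivation:
Cofactor C_01 = -1
Entry delta = -4 - -3 = -1
Det delta = entry_delta * cofactor = -1 * -1 = 1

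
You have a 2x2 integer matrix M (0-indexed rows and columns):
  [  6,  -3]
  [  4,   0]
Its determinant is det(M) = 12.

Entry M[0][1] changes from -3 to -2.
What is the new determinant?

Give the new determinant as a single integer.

det is linear in row 0: changing M[0][1] by delta changes det by delta * cofactor(0,1).
Cofactor C_01 = (-1)^(0+1) * minor(0,1) = -4
Entry delta = -2 - -3 = 1
Det delta = 1 * -4 = -4
New det = 12 + -4 = 8

Answer: 8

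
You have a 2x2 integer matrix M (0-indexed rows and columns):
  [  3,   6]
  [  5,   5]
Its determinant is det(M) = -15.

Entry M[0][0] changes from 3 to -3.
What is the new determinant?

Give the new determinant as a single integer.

det is linear in row 0: changing M[0][0] by delta changes det by delta * cofactor(0,0).
Cofactor C_00 = (-1)^(0+0) * minor(0,0) = 5
Entry delta = -3 - 3 = -6
Det delta = -6 * 5 = -30
New det = -15 + -30 = -45

Answer: -45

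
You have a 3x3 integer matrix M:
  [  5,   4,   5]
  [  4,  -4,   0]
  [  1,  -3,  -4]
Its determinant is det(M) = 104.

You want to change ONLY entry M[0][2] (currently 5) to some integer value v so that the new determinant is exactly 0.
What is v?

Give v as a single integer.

det is linear in entry M[0][2]: det = old_det + (v - 5) * C_02
Cofactor C_02 = -8
Want det = 0: 104 + (v - 5) * -8 = 0
  (v - 5) = -104 / -8 = 13
  v = 5 + (13) = 18

Answer: 18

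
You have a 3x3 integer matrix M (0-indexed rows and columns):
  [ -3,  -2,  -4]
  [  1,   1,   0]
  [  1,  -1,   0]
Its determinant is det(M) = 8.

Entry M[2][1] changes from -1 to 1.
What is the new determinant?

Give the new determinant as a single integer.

Answer: 0

Derivation:
det is linear in row 2: changing M[2][1] by delta changes det by delta * cofactor(2,1).
Cofactor C_21 = (-1)^(2+1) * minor(2,1) = -4
Entry delta = 1 - -1 = 2
Det delta = 2 * -4 = -8
New det = 8 + -8 = 0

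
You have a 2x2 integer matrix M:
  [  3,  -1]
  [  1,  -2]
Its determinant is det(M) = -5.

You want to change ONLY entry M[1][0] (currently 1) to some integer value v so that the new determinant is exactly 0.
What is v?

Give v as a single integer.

Answer: 6

Derivation:
det is linear in entry M[1][0]: det = old_det + (v - 1) * C_10
Cofactor C_10 = 1
Want det = 0: -5 + (v - 1) * 1 = 0
  (v - 1) = 5 / 1 = 5
  v = 1 + (5) = 6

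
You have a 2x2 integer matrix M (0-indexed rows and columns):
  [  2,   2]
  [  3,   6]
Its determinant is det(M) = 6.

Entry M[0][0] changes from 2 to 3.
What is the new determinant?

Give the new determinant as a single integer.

det is linear in row 0: changing M[0][0] by delta changes det by delta * cofactor(0,0).
Cofactor C_00 = (-1)^(0+0) * minor(0,0) = 6
Entry delta = 3 - 2 = 1
Det delta = 1 * 6 = 6
New det = 6 + 6 = 12

Answer: 12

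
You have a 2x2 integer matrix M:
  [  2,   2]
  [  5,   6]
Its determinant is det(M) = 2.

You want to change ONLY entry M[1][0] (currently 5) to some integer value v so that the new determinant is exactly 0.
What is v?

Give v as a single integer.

det is linear in entry M[1][0]: det = old_det + (v - 5) * C_10
Cofactor C_10 = -2
Want det = 0: 2 + (v - 5) * -2 = 0
  (v - 5) = -2 / -2 = 1
  v = 5 + (1) = 6

Answer: 6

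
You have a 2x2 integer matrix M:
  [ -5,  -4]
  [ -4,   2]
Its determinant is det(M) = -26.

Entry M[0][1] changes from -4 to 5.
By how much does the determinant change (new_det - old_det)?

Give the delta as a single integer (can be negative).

Cofactor C_01 = 4
Entry delta = 5 - -4 = 9
Det delta = entry_delta * cofactor = 9 * 4 = 36

Answer: 36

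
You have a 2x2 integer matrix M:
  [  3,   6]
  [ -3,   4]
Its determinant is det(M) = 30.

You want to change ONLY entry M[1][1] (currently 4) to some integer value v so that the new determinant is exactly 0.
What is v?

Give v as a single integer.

Answer: -6

Derivation:
det is linear in entry M[1][1]: det = old_det + (v - 4) * C_11
Cofactor C_11 = 3
Want det = 0: 30 + (v - 4) * 3 = 0
  (v - 4) = -30 / 3 = -10
  v = 4 + (-10) = -6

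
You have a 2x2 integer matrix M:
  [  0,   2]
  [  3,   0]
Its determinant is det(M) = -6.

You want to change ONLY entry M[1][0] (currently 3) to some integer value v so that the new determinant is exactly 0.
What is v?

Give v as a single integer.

Answer: 0

Derivation:
det is linear in entry M[1][0]: det = old_det + (v - 3) * C_10
Cofactor C_10 = -2
Want det = 0: -6 + (v - 3) * -2 = 0
  (v - 3) = 6 / -2 = -3
  v = 3 + (-3) = 0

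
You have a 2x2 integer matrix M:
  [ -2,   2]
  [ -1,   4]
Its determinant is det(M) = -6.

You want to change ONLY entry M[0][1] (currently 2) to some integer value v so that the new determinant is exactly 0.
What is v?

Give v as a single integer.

Answer: 8

Derivation:
det is linear in entry M[0][1]: det = old_det + (v - 2) * C_01
Cofactor C_01 = 1
Want det = 0: -6 + (v - 2) * 1 = 0
  (v - 2) = 6 / 1 = 6
  v = 2 + (6) = 8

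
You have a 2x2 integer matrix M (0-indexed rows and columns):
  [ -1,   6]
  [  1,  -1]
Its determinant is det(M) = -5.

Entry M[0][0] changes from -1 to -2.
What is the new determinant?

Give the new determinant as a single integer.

det is linear in row 0: changing M[0][0] by delta changes det by delta * cofactor(0,0).
Cofactor C_00 = (-1)^(0+0) * minor(0,0) = -1
Entry delta = -2 - -1 = -1
Det delta = -1 * -1 = 1
New det = -5 + 1 = -4

Answer: -4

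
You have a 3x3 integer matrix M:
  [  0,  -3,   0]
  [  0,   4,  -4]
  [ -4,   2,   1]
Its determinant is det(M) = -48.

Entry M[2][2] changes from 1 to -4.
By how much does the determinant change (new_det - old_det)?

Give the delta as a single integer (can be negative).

Answer: 0

Derivation:
Cofactor C_22 = 0
Entry delta = -4 - 1 = -5
Det delta = entry_delta * cofactor = -5 * 0 = 0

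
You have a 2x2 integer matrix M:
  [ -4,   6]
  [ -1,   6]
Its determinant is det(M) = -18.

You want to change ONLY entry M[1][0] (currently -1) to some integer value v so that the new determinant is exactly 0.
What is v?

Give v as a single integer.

Answer: -4

Derivation:
det is linear in entry M[1][0]: det = old_det + (v - -1) * C_10
Cofactor C_10 = -6
Want det = 0: -18 + (v - -1) * -6 = 0
  (v - -1) = 18 / -6 = -3
  v = -1 + (-3) = -4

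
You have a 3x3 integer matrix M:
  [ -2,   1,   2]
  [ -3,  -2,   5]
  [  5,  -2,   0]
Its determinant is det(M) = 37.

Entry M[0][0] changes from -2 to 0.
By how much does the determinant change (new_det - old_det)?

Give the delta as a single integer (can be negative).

Cofactor C_00 = 10
Entry delta = 0 - -2 = 2
Det delta = entry_delta * cofactor = 2 * 10 = 20

Answer: 20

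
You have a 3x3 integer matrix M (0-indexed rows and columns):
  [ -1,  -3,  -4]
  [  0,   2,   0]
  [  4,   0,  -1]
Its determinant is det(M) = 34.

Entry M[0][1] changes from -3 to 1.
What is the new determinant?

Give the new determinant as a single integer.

det is linear in row 0: changing M[0][1] by delta changes det by delta * cofactor(0,1).
Cofactor C_01 = (-1)^(0+1) * minor(0,1) = 0
Entry delta = 1 - -3 = 4
Det delta = 4 * 0 = 0
New det = 34 + 0 = 34

Answer: 34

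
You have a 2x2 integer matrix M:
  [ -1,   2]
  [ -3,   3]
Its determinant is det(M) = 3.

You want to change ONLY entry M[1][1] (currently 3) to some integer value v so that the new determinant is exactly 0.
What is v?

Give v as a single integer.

Answer: 6

Derivation:
det is linear in entry M[1][1]: det = old_det + (v - 3) * C_11
Cofactor C_11 = -1
Want det = 0: 3 + (v - 3) * -1 = 0
  (v - 3) = -3 / -1 = 3
  v = 3 + (3) = 6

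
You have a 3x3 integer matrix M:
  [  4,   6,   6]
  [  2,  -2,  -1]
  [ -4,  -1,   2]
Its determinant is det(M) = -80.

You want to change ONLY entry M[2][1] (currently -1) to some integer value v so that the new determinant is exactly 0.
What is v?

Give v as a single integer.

Answer: 4

Derivation:
det is linear in entry M[2][1]: det = old_det + (v - -1) * C_21
Cofactor C_21 = 16
Want det = 0: -80 + (v - -1) * 16 = 0
  (v - -1) = 80 / 16 = 5
  v = -1 + (5) = 4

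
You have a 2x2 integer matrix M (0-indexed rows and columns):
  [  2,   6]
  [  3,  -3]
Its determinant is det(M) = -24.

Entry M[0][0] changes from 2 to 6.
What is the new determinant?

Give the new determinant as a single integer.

det is linear in row 0: changing M[0][0] by delta changes det by delta * cofactor(0,0).
Cofactor C_00 = (-1)^(0+0) * minor(0,0) = -3
Entry delta = 6 - 2 = 4
Det delta = 4 * -3 = -12
New det = -24 + -12 = -36

Answer: -36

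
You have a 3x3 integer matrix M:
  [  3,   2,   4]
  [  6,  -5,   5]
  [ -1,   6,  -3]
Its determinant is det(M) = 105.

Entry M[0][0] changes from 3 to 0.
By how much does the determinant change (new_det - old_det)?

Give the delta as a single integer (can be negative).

Cofactor C_00 = -15
Entry delta = 0 - 3 = -3
Det delta = entry_delta * cofactor = -3 * -15 = 45

Answer: 45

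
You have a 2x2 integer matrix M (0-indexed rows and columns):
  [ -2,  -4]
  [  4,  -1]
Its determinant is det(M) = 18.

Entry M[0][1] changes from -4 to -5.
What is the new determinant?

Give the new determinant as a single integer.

Answer: 22

Derivation:
det is linear in row 0: changing M[0][1] by delta changes det by delta * cofactor(0,1).
Cofactor C_01 = (-1)^(0+1) * minor(0,1) = -4
Entry delta = -5 - -4 = -1
Det delta = -1 * -4 = 4
New det = 18 + 4 = 22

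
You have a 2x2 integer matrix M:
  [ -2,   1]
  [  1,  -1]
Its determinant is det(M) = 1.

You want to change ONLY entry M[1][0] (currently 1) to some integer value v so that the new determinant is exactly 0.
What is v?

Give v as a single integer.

det is linear in entry M[1][0]: det = old_det + (v - 1) * C_10
Cofactor C_10 = -1
Want det = 0: 1 + (v - 1) * -1 = 0
  (v - 1) = -1 / -1 = 1
  v = 1 + (1) = 2

Answer: 2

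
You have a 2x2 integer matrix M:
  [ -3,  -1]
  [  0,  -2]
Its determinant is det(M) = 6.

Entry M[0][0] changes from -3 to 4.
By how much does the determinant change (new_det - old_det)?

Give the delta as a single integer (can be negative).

Answer: -14

Derivation:
Cofactor C_00 = -2
Entry delta = 4 - -3 = 7
Det delta = entry_delta * cofactor = 7 * -2 = -14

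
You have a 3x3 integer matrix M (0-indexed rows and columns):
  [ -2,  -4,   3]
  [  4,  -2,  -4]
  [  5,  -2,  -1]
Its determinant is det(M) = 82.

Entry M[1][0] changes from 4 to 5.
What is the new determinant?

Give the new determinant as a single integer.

Answer: 72

Derivation:
det is linear in row 1: changing M[1][0] by delta changes det by delta * cofactor(1,0).
Cofactor C_10 = (-1)^(1+0) * minor(1,0) = -10
Entry delta = 5 - 4 = 1
Det delta = 1 * -10 = -10
New det = 82 + -10 = 72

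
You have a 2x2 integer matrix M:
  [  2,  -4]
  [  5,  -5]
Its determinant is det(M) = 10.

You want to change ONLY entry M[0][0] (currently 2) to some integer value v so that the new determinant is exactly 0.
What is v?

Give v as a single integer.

det is linear in entry M[0][0]: det = old_det + (v - 2) * C_00
Cofactor C_00 = -5
Want det = 0: 10 + (v - 2) * -5 = 0
  (v - 2) = -10 / -5 = 2
  v = 2 + (2) = 4

Answer: 4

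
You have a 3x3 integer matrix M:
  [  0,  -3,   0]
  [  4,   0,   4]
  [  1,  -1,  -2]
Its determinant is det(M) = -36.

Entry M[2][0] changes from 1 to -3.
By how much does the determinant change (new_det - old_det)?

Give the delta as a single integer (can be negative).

Answer: 48

Derivation:
Cofactor C_20 = -12
Entry delta = -3 - 1 = -4
Det delta = entry_delta * cofactor = -4 * -12 = 48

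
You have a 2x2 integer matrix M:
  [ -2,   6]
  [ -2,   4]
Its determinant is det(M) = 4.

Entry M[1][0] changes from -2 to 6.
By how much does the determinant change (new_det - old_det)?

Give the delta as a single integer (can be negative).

Answer: -48

Derivation:
Cofactor C_10 = -6
Entry delta = 6 - -2 = 8
Det delta = entry_delta * cofactor = 8 * -6 = -48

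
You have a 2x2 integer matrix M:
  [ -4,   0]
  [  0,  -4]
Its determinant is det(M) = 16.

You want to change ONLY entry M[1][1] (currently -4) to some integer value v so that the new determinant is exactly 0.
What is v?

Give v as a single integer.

det is linear in entry M[1][1]: det = old_det + (v - -4) * C_11
Cofactor C_11 = -4
Want det = 0: 16 + (v - -4) * -4 = 0
  (v - -4) = -16 / -4 = 4
  v = -4 + (4) = 0

Answer: 0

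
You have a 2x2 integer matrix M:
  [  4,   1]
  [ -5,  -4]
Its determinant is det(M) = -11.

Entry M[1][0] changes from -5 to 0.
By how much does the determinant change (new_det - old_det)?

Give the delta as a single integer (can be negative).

Answer: -5

Derivation:
Cofactor C_10 = -1
Entry delta = 0 - -5 = 5
Det delta = entry_delta * cofactor = 5 * -1 = -5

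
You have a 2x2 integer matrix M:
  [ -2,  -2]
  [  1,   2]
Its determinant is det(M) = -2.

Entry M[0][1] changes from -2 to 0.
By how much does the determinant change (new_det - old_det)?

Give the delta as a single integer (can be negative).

Answer: -2

Derivation:
Cofactor C_01 = -1
Entry delta = 0 - -2 = 2
Det delta = entry_delta * cofactor = 2 * -1 = -2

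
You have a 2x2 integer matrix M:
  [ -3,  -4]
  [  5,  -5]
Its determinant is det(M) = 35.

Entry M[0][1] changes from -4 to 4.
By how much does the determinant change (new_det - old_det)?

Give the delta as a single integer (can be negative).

Answer: -40

Derivation:
Cofactor C_01 = -5
Entry delta = 4 - -4 = 8
Det delta = entry_delta * cofactor = 8 * -5 = -40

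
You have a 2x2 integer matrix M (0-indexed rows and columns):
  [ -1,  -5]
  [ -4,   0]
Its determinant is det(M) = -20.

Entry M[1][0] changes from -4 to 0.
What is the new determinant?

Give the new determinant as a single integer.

det is linear in row 1: changing M[1][0] by delta changes det by delta * cofactor(1,0).
Cofactor C_10 = (-1)^(1+0) * minor(1,0) = 5
Entry delta = 0 - -4 = 4
Det delta = 4 * 5 = 20
New det = -20 + 20 = 0

Answer: 0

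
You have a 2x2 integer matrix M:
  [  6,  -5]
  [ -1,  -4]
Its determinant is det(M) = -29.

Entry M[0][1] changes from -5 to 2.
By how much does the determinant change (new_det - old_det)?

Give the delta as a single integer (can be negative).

Cofactor C_01 = 1
Entry delta = 2 - -5 = 7
Det delta = entry_delta * cofactor = 7 * 1 = 7

Answer: 7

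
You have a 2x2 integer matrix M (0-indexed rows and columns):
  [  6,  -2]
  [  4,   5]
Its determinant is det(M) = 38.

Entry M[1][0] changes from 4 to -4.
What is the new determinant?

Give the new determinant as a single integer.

det is linear in row 1: changing M[1][0] by delta changes det by delta * cofactor(1,0).
Cofactor C_10 = (-1)^(1+0) * minor(1,0) = 2
Entry delta = -4 - 4 = -8
Det delta = -8 * 2 = -16
New det = 38 + -16 = 22

Answer: 22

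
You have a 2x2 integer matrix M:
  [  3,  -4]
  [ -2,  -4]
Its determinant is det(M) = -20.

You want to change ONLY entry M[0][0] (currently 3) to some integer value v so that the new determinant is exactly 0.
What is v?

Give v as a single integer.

det is linear in entry M[0][0]: det = old_det + (v - 3) * C_00
Cofactor C_00 = -4
Want det = 0: -20 + (v - 3) * -4 = 0
  (v - 3) = 20 / -4 = -5
  v = 3 + (-5) = -2

Answer: -2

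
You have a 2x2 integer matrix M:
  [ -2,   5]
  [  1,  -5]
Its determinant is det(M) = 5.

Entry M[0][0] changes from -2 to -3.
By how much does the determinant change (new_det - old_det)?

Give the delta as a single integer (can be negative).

Cofactor C_00 = -5
Entry delta = -3 - -2 = -1
Det delta = entry_delta * cofactor = -1 * -5 = 5

Answer: 5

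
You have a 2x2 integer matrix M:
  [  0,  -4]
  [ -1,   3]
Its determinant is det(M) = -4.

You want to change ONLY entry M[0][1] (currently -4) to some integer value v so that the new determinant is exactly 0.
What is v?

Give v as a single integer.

det is linear in entry M[0][1]: det = old_det + (v - -4) * C_01
Cofactor C_01 = 1
Want det = 0: -4 + (v - -4) * 1 = 0
  (v - -4) = 4 / 1 = 4
  v = -4 + (4) = 0

Answer: 0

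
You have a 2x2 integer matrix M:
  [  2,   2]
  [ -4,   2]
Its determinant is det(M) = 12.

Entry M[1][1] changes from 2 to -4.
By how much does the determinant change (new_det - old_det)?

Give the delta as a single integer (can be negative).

Answer: -12

Derivation:
Cofactor C_11 = 2
Entry delta = -4 - 2 = -6
Det delta = entry_delta * cofactor = -6 * 2 = -12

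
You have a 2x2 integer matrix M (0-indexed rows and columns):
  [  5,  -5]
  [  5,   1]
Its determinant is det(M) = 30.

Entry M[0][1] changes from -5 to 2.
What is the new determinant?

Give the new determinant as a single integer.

Answer: -5

Derivation:
det is linear in row 0: changing M[0][1] by delta changes det by delta * cofactor(0,1).
Cofactor C_01 = (-1)^(0+1) * minor(0,1) = -5
Entry delta = 2 - -5 = 7
Det delta = 7 * -5 = -35
New det = 30 + -35 = -5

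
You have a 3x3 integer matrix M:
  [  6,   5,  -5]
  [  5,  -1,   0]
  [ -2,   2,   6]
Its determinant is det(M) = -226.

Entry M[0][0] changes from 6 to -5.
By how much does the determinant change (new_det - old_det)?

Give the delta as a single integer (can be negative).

Answer: 66

Derivation:
Cofactor C_00 = -6
Entry delta = -5 - 6 = -11
Det delta = entry_delta * cofactor = -11 * -6 = 66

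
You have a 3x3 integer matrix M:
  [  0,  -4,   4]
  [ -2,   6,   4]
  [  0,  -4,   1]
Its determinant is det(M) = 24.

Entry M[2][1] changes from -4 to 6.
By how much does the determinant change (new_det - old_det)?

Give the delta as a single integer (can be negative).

Answer: -80

Derivation:
Cofactor C_21 = -8
Entry delta = 6 - -4 = 10
Det delta = entry_delta * cofactor = 10 * -8 = -80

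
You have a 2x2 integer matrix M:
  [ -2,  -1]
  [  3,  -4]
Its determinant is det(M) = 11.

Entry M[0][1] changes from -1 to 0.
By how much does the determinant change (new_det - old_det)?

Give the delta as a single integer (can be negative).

Cofactor C_01 = -3
Entry delta = 0 - -1 = 1
Det delta = entry_delta * cofactor = 1 * -3 = -3

Answer: -3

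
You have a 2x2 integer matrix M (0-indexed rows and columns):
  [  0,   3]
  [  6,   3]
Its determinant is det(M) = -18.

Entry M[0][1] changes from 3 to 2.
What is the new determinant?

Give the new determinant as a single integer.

det is linear in row 0: changing M[0][1] by delta changes det by delta * cofactor(0,1).
Cofactor C_01 = (-1)^(0+1) * minor(0,1) = -6
Entry delta = 2 - 3 = -1
Det delta = -1 * -6 = 6
New det = -18 + 6 = -12

Answer: -12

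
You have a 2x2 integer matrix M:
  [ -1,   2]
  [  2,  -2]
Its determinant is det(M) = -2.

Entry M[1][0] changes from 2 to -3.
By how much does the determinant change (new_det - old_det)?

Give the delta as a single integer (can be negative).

Cofactor C_10 = -2
Entry delta = -3 - 2 = -5
Det delta = entry_delta * cofactor = -5 * -2 = 10

Answer: 10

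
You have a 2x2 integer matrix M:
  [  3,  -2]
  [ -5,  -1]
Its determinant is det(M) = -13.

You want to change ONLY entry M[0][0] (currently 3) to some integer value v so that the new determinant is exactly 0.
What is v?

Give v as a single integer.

det is linear in entry M[0][0]: det = old_det + (v - 3) * C_00
Cofactor C_00 = -1
Want det = 0: -13 + (v - 3) * -1 = 0
  (v - 3) = 13 / -1 = -13
  v = 3 + (-13) = -10

Answer: -10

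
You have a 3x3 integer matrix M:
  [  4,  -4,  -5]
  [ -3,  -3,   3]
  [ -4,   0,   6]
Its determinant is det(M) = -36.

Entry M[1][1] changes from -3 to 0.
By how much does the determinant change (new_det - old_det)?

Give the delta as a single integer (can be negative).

Cofactor C_11 = 4
Entry delta = 0 - -3 = 3
Det delta = entry_delta * cofactor = 3 * 4 = 12

Answer: 12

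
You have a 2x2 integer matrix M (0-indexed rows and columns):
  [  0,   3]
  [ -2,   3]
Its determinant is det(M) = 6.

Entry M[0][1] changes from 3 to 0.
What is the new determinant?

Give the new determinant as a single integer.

det is linear in row 0: changing M[0][1] by delta changes det by delta * cofactor(0,1).
Cofactor C_01 = (-1)^(0+1) * minor(0,1) = 2
Entry delta = 0 - 3 = -3
Det delta = -3 * 2 = -6
New det = 6 + -6 = 0

Answer: 0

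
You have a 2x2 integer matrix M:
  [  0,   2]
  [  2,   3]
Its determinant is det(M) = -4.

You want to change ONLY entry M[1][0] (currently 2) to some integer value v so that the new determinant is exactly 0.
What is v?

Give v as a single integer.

Answer: 0

Derivation:
det is linear in entry M[1][0]: det = old_det + (v - 2) * C_10
Cofactor C_10 = -2
Want det = 0: -4 + (v - 2) * -2 = 0
  (v - 2) = 4 / -2 = -2
  v = 2 + (-2) = 0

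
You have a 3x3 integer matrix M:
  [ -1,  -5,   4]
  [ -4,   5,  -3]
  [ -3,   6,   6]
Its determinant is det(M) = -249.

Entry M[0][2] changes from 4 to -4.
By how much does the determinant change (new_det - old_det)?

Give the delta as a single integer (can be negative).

Cofactor C_02 = -9
Entry delta = -4 - 4 = -8
Det delta = entry_delta * cofactor = -8 * -9 = 72

Answer: 72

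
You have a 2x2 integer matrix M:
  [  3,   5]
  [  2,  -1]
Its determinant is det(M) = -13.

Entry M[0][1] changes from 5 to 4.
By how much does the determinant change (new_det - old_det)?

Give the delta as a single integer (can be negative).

Cofactor C_01 = -2
Entry delta = 4 - 5 = -1
Det delta = entry_delta * cofactor = -1 * -2 = 2

Answer: 2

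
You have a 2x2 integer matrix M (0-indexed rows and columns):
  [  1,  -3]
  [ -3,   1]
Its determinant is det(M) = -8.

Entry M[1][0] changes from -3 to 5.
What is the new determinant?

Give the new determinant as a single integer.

Answer: 16

Derivation:
det is linear in row 1: changing M[1][0] by delta changes det by delta * cofactor(1,0).
Cofactor C_10 = (-1)^(1+0) * minor(1,0) = 3
Entry delta = 5 - -3 = 8
Det delta = 8 * 3 = 24
New det = -8 + 24 = 16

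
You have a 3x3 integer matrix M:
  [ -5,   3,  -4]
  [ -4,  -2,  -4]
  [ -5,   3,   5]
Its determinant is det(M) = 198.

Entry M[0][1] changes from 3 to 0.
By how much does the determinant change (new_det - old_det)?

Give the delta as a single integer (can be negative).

Cofactor C_01 = 40
Entry delta = 0 - 3 = -3
Det delta = entry_delta * cofactor = -3 * 40 = -120

Answer: -120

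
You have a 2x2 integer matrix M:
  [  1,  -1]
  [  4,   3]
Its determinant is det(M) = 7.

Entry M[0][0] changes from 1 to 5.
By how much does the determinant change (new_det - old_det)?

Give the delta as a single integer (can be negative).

Answer: 12

Derivation:
Cofactor C_00 = 3
Entry delta = 5 - 1 = 4
Det delta = entry_delta * cofactor = 4 * 3 = 12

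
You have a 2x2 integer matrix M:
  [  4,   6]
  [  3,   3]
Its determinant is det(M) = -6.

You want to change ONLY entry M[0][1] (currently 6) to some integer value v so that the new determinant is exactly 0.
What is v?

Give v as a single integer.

det is linear in entry M[0][1]: det = old_det + (v - 6) * C_01
Cofactor C_01 = -3
Want det = 0: -6 + (v - 6) * -3 = 0
  (v - 6) = 6 / -3 = -2
  v = 6 + (-2) = 4

Answer: 4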